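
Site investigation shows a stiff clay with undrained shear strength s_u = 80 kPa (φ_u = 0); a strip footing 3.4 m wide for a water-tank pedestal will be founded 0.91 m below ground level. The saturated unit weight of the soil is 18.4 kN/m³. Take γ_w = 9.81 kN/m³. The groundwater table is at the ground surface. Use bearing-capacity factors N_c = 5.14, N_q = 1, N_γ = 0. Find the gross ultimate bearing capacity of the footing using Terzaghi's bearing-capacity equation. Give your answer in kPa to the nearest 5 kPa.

q_ult ≈ 420 kPa

γ' = 18.4 − 9.81 = 8.59 kN/m³ (submerged throughout). q = 8.59 × 0.91 = 7.8169 kPa.
c·N_c = 80 × 5.14 = 411.2 kPa
q·N_q = 7.8169 × 1 = 7.8169 kPa
q_ult = 411.2 + 7.8169 = 419.02 kPa.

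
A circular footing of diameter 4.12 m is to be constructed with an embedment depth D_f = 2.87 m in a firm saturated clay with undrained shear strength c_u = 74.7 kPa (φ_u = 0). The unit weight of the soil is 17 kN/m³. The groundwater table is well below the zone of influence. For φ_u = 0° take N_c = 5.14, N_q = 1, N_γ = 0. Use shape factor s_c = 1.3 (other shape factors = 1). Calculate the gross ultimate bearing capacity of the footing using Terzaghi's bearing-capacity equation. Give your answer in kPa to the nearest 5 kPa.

q_ult ≈ 550 kPa

Effective surcharge at the founding depth q = γ·D_f = 17 × 2.87 = 48.79 kPa.
q_ult = c·N_c·s_c + q·N_q
     = 74.7 × 5.14 × 1.3 + 48.79 × 1
     = 499.15 + 48.79 = 547.94 kPa.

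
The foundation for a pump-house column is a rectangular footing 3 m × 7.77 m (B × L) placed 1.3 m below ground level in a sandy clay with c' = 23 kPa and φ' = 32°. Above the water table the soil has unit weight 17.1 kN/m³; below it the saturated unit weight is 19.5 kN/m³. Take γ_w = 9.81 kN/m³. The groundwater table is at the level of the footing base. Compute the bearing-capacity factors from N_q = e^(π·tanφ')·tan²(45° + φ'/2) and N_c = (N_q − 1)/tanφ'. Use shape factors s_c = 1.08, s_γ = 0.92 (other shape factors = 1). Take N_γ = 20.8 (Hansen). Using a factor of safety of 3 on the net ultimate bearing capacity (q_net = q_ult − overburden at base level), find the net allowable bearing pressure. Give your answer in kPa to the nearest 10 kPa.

q_all(net) ≈ 550 kPa

N_q = e^(π·tan32°)·tan²(61°) = 23.18; N_c = (N_q − 1)/tanφ' = 35.49.
Overburden at base level: q = 17.1 × 1.3 = 22.23 kPa.
Below the base the soil is submerged, so the ½γBN_γ term uses γ' = 19.5 − 9.81 = 9.69 kN/m³.
Cohesion term c·N_c·s_c = 23 × 35.49 × 1.08 = 881.58 kPa; surcharge term q·N_q = 22.23 × 23.177 = 515.22 kPa; self-weight term 0.5·γ·B·N_γ·s_γ = 0.5 × 9.69 × 3 × 20.8 × 0.92 = 278.14 kPa.
q_ult = 881.58 + 515.22 + 278.14 = 1674.9 kPa.
q_net = 1674.9 − 22.23 = 1652.7 kPa.
q_all(net) = 1652.7 / 3 = 550.9 kPa.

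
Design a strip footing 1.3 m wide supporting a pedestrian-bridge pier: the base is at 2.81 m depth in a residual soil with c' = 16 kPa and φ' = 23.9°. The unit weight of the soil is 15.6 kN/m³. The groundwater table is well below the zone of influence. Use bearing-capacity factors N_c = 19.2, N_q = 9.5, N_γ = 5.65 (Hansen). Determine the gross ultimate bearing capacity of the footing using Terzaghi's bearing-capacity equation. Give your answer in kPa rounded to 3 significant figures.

q = γ·D_f = 15.6 × 2.81 = 43.836 kPa.
c·N_c = 16 × 19.2 = 307.2 kPa
q·N_q = 43.836 × 9.5 = 416.44 kPa
0.5·γ·B·N_γ = 0.5 × 15.6 × 1.3 × 5.65 = 57.291 kPa
q_ult = 307.2 + 416.44 + 57.291 = 780.93 kPa.

q_ult ≈ 781 kPa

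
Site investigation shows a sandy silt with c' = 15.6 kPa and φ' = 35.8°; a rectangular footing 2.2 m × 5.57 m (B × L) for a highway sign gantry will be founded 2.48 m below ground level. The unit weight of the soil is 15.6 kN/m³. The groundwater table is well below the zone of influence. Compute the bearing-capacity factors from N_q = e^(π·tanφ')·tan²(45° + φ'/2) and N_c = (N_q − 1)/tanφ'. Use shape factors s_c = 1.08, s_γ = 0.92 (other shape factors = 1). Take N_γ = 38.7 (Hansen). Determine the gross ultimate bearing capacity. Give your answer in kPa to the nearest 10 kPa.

tan35.8° = 0.7212, so N_q = e^(π×0.7212)·tan²(62.9°) = 9.639 × 3.819 = 36.81.
N_c = (36.81 − 1)/tan35.8° = 49.65.
q = γ·D_f = 15.6 × 2.48 = 38.688 kPa.
c·N_c·s_c = 15.6 × 49.649 × 1.08 = 836.49 kPa
q·N_q = 38.688 × 36.808 = 1424 kPa
0.5·γ·B·N_γ·s_γ = 0.5 × 15.6 × 2.2 × 38.7 × 0.92 = 610.96 kPa
q_ult = 836.49 + 1424 + 610.96 = 2871.5 kPa.

q_ult ≈ 2870 kPa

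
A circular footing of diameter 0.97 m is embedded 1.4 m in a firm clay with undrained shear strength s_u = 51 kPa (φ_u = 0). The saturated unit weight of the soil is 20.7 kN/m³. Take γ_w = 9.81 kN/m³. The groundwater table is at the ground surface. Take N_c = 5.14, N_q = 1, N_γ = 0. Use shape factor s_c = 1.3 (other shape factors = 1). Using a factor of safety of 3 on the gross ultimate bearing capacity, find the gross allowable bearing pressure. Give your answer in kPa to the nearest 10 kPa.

With the water table at the surface the whole profile is submerged: γ' = 20.7 − 9.81 = 10.89 kN/m³, so q = γ'·D_f = 15.246 kPa.
q_ult = c·N_c·s_c + q·N_q
     = 51 × 5.14 × 1.3 + 15.246 × 1
     = 340.78 + 15.246 = 356.03 kPa.
q_all = 356.03 / 3 = 118.68 kPa.

q_all ≈ 120 kPa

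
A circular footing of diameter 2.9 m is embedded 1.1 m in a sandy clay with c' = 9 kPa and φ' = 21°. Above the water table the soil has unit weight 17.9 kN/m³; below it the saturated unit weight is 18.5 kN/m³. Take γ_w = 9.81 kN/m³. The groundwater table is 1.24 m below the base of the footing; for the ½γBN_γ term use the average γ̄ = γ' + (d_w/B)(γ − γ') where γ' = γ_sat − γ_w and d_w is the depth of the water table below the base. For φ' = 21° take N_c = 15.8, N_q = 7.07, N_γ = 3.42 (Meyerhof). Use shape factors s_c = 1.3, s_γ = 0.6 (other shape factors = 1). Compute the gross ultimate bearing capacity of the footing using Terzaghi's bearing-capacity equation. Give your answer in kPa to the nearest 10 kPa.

q_ult ≈ 360 kPa

q = γ·D_f = 17.9 × 1.1 = 19.69 kPa.
γ' = 8.69 kN/m³; averaging over the depth B below the base, γ̄ = γ' + (d_w/B)(γ − γ') = 12.628 kN/m³.
c·N_c·s_c = 9 × 15.8 × 1.3 = 184.86 kPa
q·N_q = 19.69 × 7.07 = 139.21 kPa
0.5·γ·B·N_γ·s_γ = 0.5 × 12.628 × 2.9 × 3.42 × 0.6 = 37.574 kPa
q_ult = 184.86 + 139.21 + 37.574 = 361.64 kPa.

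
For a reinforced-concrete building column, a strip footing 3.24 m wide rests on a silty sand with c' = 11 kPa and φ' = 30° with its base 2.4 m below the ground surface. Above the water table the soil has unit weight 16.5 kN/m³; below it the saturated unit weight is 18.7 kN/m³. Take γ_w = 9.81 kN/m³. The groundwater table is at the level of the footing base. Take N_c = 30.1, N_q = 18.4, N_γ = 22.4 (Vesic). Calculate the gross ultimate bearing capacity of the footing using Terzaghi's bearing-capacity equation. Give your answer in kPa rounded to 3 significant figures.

Effective surcharge at the founding depth q = γ·D_f = 16.5 × 2.4 = 39.6 kPa.
The water table coincides with the base, so in the self-weight term γ → γ' = 8.89 kN/m³.
q_ult = c·N_c + q·N_q + 0.5·γ·B·N_γ
     = 11 × 30.1 + 39.6 × 18.4 + 0.5 × 8.89 × 3.24 × 22.4
     = 331.1 + 728.64 + 322.6 = 1382.3 kPa.

q_ult ≈ 1380 kPa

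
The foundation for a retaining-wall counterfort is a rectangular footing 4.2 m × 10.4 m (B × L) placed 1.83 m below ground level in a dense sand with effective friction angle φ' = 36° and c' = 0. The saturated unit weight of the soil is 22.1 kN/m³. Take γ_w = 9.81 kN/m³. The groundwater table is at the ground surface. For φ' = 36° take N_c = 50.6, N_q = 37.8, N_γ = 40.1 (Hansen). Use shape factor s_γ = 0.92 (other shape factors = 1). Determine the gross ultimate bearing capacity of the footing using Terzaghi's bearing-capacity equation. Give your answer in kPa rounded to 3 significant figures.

q_ult ≈ 1800 kPa

γ' = 22.1 − 9.81 = 12.29 kN/m³ (submerged throughout). q = 12.29 × 1.83 = 22.491 kPa; the same γ' applies in the ½γBN_γ term.
q·N_q = 22.491 × 37.8 = 850.15 kPa
0.5·γ·B·N_γ·s_γ = 0.5 × 12.29 × 4.2 × 40.1 × 0.92 = 952.15 kPa
q_ult = 850.15 + 952.15 = 1802.3 kPa.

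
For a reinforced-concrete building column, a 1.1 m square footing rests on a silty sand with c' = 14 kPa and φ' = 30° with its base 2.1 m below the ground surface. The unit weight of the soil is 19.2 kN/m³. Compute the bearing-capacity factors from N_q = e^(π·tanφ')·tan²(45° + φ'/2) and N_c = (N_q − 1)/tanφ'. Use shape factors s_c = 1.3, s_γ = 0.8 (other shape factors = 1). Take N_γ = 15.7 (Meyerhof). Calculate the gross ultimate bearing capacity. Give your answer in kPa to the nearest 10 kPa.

q_ult ≈ 1420 kPa

tan30° = 0.5774, so N_q = e^(π×0.5774)·tan²(60°) = 6.134 × 3.0 = 18.4.
N_c = (18.4 − 1)/tan30° = 30.14.
q = γ·D_f = 19.2 × 2.1 = 40.32 kPa.
c·N_c·s_c = 14 × 30.14 × 1.3 = 548.54 kPa
q·N_q = 40.32 × 18.401 = 741.93 kPa
0.5·γ·B·N_γ·s_γ = 0.5 × 19.2 × 1.1 × 15.7 × 0.8 = 132.63 kPa
q_ult = 548.54 + 741.93 + 132.63 = 1423.1 kPa.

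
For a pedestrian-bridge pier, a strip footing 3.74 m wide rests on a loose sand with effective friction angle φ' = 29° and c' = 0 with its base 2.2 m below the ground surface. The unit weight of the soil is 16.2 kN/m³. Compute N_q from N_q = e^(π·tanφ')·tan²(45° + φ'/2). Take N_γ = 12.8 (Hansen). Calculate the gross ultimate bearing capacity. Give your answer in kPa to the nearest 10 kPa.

tan29° = 0.5543, so N_q = e^(π×0.5543)·tan²(59.5°) = 5.705 × 2.882 = 16.44.
Effective surcharge at the founding depth q = γ·D_f = 16.2 × 2.2 = 35.64 kPa.
q_ult = q·N_q + 0.5·γ·B·N_γ
     = 35.64 × 16.443 + 0.5 × 16.2 × 3.74 × 12.8
     = 586.04 + 387.76 = 973.8 kPa.

q_ult ≈ 970 kPa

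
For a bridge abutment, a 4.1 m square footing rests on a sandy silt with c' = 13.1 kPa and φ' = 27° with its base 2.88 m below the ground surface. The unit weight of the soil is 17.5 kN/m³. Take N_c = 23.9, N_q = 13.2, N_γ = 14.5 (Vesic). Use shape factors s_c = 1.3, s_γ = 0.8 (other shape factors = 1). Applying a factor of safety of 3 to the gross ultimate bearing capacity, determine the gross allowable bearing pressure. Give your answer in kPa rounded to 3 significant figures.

q_all ≈ 496 kPa

Overburden at base level: q = 17.5 × 2.88 = 50.4 kPa.
Cohesion term c·N_c·s_c = 13.1 × 23.9 × 1.3 = 407.02 kPa; surcharge term q·N_q = 50.4 × 13.2 = 665.28 kPa; self-weight term 0.5·γ·B·N_γ·s_γ = 0.5 × 17.5 × 4.1 × 14.5 × 0.8 = 416.15 kPa.
q_ult = 407.02 + 665.28 + 416.15 = 1488.4 kPa.
q_all = q_ult / FS = 1488.4 / 3 = 496.15 kPa.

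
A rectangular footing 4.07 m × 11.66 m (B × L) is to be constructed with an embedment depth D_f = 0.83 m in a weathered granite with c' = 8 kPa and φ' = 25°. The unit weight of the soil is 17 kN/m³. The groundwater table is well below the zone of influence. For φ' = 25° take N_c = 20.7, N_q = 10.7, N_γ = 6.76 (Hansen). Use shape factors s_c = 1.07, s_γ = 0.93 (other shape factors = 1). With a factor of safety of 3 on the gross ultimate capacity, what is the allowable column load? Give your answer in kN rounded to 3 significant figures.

q = γ·D_f = 17 × 0.83 = 14.11 kPa.
c·N_c·s_c = 8 × 20.7 × 1.07 = 177.19 kPa
q·N_q = 14.11 × 10.7 = 150.98 kPa
0.5·γ·B·N_γ·s_γ = 0.5 × 17 × 4.07 × 6.76 × 0.93 = 217.49 kPa
q_ult = 177.19 + 150.98 + 217.49 = 545.66 kPa.
Gross allowable pressure q_all = 545.66 / 3 = 181.89 kPa.
Footing area = 47.4562 m², so allowable column load = 181.89 × 47.4562 = 8631.7 kN.

P_all ≈ 8630 kN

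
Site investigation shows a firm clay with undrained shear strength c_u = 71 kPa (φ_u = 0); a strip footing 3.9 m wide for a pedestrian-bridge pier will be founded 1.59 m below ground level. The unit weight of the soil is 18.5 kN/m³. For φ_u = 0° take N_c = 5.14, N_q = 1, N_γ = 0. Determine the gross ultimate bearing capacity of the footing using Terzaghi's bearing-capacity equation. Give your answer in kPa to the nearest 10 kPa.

q_ult ≈ 390 kPa

Overburden at base level: q = 18.5 × 1.59 = 29.415 kPa.
Cohesion term c·N_c = 71 × 5.14 = 364.94 kPa; surcharge term q·N_q = 29.415 × 1 = 29.415 kPa.
q_ult = 364.94 + 29.415 = 394.36 kPa.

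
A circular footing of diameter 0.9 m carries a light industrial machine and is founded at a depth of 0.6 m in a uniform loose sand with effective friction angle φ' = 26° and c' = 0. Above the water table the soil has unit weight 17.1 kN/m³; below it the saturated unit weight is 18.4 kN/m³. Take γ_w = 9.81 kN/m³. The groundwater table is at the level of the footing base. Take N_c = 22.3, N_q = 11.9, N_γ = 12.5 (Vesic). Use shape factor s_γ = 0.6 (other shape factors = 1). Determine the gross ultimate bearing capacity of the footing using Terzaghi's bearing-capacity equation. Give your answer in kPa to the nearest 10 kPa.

q = γ·D_f = 17.1 × 0.6 = 10.26 kPa.
For the ½γBN_γ term take γ' = 18.4 − 9.81 = 8.59 kN/m³ (soil below base is submerged).
q·N_q = 10.26 × 11.9 = 122.09 kPa
0.5·γ·B·N_γ·s_γ = 0.5 × 8.59 × 0.9 × 12.5 × 0.6 = 28.991 kPa
q_ult = 122.09 + 28.991 = 151.09 kPa.

q_ult ≈ 150 kPa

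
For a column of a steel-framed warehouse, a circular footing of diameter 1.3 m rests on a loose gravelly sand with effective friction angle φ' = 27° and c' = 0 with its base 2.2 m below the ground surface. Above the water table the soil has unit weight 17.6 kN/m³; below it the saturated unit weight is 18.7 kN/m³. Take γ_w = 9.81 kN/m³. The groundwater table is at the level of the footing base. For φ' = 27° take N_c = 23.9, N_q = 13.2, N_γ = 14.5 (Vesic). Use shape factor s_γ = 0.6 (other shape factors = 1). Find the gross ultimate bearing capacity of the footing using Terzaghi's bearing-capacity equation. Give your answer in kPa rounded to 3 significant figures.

Overburden at base level: q = 17.6 × 2.2 = 38.72 kPa.
Below the base the soil is submerged, so the ½γBN_γ term uses γ' = 18.7 − 9.81 = 8.89 kN/m³.
Surcharge term q·N_q = 38.72 × 13.2 = 511.1 kPa; self-weight term 0.5·γ·B·N_γ·s_γ = 0.5 × 8.89 × 1.3 × 14.5 × 0.6 = 50.273 kPa.
q_ult = 511.1 + 50.273 = 561.38 kPa.

q_ult ≈ 561 kPa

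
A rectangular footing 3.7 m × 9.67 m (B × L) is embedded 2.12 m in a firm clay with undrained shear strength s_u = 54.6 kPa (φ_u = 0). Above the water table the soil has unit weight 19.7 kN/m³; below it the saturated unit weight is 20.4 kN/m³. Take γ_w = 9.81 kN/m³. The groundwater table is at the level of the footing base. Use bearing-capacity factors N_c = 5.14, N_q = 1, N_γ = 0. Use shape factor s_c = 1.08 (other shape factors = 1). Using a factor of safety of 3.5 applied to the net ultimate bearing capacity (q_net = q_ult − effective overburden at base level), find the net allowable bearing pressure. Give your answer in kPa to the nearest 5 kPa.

Overburden at base level: q = 19.7 × 2.12 = 41.764 kPa.
Cohesion term c·N_c·s_c = 54.6 × 5.14 × 1.08 = 303.1 kPa; surcharge term q·N_q = 41.764 × 1 = 41.764 kPa.
q_ult = 303.1 + 41.764 = 344.86 kPa.
Net ultimate: q_net = 344.86 − 41.764 = 303.1 kPa.
q_all(net) = 303.1 / 3.5 = 86.599 kPa.

q_all(net) ≈ 85 kPa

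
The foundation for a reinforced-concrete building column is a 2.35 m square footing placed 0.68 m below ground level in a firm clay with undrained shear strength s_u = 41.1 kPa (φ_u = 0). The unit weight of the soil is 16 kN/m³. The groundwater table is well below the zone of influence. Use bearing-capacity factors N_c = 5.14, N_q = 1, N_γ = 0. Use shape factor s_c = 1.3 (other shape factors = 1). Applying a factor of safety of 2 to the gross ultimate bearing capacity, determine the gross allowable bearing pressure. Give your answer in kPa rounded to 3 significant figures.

q_all ≈ 143 kPa

q = γ·D_f = 16 × 0.68 = 10.88 kPa.
c·N_c·s_c = 41.1 × 5.14 × 1.3 = 274.63 kPa
q·N_q = 10.88 × 1 = 10.88 kPa
q_ult = 274.63 + 10.88 = 285.51 kPa.
q_all = q_ult / FS = 285.51 / 2 = 142.76 kPa.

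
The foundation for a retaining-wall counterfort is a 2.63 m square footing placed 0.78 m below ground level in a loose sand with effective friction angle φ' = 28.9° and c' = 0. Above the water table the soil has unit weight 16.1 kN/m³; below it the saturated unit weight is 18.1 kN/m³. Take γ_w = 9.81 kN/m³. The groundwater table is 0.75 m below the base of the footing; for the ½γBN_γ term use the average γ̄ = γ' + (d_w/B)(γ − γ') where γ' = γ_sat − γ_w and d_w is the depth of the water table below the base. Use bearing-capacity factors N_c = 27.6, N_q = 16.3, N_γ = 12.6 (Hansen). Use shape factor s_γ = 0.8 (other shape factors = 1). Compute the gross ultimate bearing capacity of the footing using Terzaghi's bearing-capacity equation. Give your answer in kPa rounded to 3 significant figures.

q = γ·D_f = 16.1 × 0.78 = 12.558 kPa.
γ' = 8.29 kN/m³; averaging over the depth B below the base, γ̄ = γ' + (d_w/B)(γ − γ') = 10.517 kN/m³.
q·N_q = 12.558 × 16.3 = 204.7 kPa
0.5·γ·B·N_γ·s_γ = 0.5 × 10.517 × 2.63 × 12.6 × 0.8 = 139.41 kPa
q_ult = 204.7 + 139.41 = 344.1 kPa.

q_ult ≈ 344 kPa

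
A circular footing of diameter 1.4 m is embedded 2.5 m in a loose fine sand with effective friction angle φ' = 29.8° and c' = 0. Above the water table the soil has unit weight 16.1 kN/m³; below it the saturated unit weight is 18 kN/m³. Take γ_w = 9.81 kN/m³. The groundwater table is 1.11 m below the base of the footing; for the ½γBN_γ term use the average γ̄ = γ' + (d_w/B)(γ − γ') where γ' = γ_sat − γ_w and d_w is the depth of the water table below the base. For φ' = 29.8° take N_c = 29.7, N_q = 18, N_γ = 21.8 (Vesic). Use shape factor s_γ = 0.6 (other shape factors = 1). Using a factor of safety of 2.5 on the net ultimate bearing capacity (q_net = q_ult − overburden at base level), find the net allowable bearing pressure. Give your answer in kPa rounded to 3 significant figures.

q_all(net) ≈ 327 kPa

Effective surcharge at the founding depth q = γ·D_f = 16.1 × 2.5 = 40.25 kPa.
With d_w = 1.11 m < B, γ̄ = 8.19 + (1.11/1.4) × (16.1 − 8.19) = 14.462 kN/m³.
q_ult = q·N_q + 0.5·γ·B·N_γ·s_γ
     = 40.25 × 18 + 0.5 × 14.462 × 1.4 × 21.8 × 0.6
     = 724.5 + 132.41 = 856.91 kPa.
q_net = 856.91 − 40.25 = 816.66 kPa.
q_all(net) = 816.66 / 2.5 = 326.66 kPa.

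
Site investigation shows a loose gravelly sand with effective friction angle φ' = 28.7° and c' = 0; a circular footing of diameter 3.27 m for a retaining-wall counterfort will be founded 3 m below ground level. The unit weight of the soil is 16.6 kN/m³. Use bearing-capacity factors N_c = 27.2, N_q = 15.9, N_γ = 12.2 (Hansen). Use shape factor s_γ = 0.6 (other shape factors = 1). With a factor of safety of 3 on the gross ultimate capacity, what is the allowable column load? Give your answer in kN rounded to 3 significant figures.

P_all ≈ 2770 kN

q = γ·D_f = 16.6 × 3 = 49.8 kPa.
q·N_q = 49.8 × 15.9 = 791.82 kPa
0.5·γ·B·N_γ·s_γ = 0.5 × 16.6 × 3.27 × 12.2 × 0.6 = 198.67 kPa
q_ult = 791.82 + 198.67 = 990.49 kPa.
Gross allowable pressure q_all = 990.49 / 3 = 330.16 kPa.
Footing area = 8.3982 m², so allowable column load = 330.16 × 8.3982 = 2772.8 kN.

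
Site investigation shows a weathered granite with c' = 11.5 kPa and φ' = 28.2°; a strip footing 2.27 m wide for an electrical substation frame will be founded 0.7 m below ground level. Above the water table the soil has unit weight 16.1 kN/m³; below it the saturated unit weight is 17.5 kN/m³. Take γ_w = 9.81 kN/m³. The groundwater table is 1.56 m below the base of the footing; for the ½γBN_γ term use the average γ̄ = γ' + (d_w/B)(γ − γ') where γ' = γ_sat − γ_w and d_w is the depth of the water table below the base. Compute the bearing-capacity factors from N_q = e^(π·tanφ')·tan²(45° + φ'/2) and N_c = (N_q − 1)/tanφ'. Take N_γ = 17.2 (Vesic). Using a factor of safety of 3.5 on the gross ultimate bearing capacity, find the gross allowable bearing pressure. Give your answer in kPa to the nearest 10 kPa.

N_q = e^(π·tan28.2°)·tan²(59.1°) = 15.05; N_c = (N_q − 1)/tanφ' = 26.2.
Overburden at base level: q = 16.1 × 0.7 = 11.27 kPa.
The water table is 1.56 m below the base (< B = 2.27 m), so the ½γBN_γ term uses γ̄ = γ' + (d_w/B)(γ − γ') = 7.69 + (1.56/2.27)(16.1 − 7.69) = 13.47 kN/m³.
Cohesion term c·N_c = 11.5 × 26.198 = 301.28 kPa; surcharge term q·N_q = 11.27 × 15.047 = 169.58 kPa; self-weight term 0.5·γ·B·N_γ = 0.5 × 13.47 × 2.27 × 17.2 = 262.95 kPa.
q_ult = 301.28 + 169.58 + 262.95 = 733.82 kPa.
q_all = 733.82 / 3.5 = 209.66 kPa.

q_all ≈ 210 kPa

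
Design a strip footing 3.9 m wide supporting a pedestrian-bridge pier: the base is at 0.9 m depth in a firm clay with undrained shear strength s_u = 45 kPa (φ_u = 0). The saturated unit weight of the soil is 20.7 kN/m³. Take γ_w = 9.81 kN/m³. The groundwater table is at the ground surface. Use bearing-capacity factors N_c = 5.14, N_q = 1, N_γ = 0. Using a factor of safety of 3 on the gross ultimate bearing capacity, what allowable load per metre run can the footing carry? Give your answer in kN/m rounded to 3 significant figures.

≈ 313 kN/m

γ' = 20.7 − 9.81 = 10.89 kN/m³ (submerged throughout). q = 10.89 × 0.9 = 9.801 kPa.
c·N_c = 45 × 5.14 = 231.3 kPa
q·N_q = 9.801 × 1 = 9.801 kPa
q_ult = 231.3 + 9.801 = 241.1 kPa.
Gross allowable pressure q_all = 241.1 / 3 = 80.367 kPa.
Allowable wall load = q_all × B = 80.367 × 3.9 = 313.43 kN per metre run.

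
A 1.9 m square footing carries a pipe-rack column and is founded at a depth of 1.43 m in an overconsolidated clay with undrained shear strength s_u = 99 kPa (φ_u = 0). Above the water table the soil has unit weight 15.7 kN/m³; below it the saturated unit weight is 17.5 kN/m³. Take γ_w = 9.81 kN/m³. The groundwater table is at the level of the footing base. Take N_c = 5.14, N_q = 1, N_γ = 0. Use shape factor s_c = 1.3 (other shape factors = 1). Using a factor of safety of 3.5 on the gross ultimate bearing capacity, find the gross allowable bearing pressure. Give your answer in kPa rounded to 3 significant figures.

Overburden at base level: q = 15.7 × 1.43 = 22.451 kPa.
Cohesion term c·N_c·s_c = 99 × 5.14 × 1.3 = 661.52 kPa; surcharge term q·N_q = 22.451 × 1 = 22.451 kPa.
q_ult = 661.52 + 22.451 = 683.97 kPa.
q_all = 683.97 / 3.5 = 195.42 kPa.

q_all ≈ 195 kPa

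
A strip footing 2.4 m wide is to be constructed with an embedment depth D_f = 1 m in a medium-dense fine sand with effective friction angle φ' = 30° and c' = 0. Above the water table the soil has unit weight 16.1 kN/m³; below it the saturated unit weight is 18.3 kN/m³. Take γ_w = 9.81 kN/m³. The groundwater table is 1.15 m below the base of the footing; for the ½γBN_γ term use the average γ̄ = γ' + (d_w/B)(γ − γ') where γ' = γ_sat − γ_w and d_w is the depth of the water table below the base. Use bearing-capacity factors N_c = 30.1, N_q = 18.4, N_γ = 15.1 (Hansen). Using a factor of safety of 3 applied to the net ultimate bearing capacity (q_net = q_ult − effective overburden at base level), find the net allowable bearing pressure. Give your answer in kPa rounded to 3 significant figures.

q_all(net) ≈ 167 kPa

Effective surcharge at the founding depth q = γ·D_f = 16.1 × 1 = 16.1 kPa.
With d_w = 1.15 m < B, γ̄ = 8.49 + (1.15/2.4) × (16.1 − 8.49) = 12.136 kN/m³.
q_ult = q·N_q + 0.5·γ·B·N_γ
     = 16.1 × 18.4 + 0.5 × 12.136 × 2.4 × 15.1
     = 296.24 + 219.91 = 516.15 kPa.
Net ultimate: q_net = 516.15 − 16.1 = 500.05 kPa.
q_all(net) = 500.05 / 3 = 166.68 kPa.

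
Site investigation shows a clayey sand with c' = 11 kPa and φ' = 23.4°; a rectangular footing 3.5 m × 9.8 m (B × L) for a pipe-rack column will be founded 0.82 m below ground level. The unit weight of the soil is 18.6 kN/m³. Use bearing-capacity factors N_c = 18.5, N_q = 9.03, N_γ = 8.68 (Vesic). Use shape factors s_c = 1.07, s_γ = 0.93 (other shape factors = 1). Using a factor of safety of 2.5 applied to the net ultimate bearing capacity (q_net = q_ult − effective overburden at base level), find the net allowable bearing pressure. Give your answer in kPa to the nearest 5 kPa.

Overburden at base level: q = 18.6 × 0.82 = 15.252 kPa.
Cohesion term c·N_c·s_c = 11 × 18.5 × 1.07 = 217.75 kPa; surcharge term q·N_q = 15.252 × 9.03 = 137.73 kPa; self-weight term 0.5·γ·B·N_γ·s_γ = 0.5 × 18.6 × 3.5 × 8.68 × 0.93 = 262.76 kPa.
q_ult = 217.75 + 137.73 + 262.76 = 618.23 kPa.
Net ultimate: q_net = 618.23 − 15.252 = 602.98 kPa.
q_all(net) = 602.98 / 2.5 = 241.19 kPa.

q_all(net) ≈ 240 kPa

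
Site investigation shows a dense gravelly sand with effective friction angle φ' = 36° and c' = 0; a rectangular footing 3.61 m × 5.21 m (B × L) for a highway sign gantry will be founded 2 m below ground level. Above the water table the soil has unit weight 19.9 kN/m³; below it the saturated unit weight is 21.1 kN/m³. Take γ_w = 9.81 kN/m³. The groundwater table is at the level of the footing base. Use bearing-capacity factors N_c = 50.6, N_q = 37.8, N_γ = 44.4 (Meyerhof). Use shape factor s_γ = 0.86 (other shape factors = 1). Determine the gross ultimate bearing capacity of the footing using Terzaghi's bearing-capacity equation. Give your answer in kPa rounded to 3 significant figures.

Effective surcharge at the founding depth q = γ·D_f = 19.9 × 2 = 39.8 kPa.
The water table coincides with the base, so in the self-weight term γ → γ' = 11.29 kN/m³.
q_ult = q·N_q + 0.5·γ·B·N_γ·s_γ
     = 39.8 × 37.8 + 0.5 × 11.29 × 3.61 × 44.4 × 0.86
     = 1504.4 + 778.13 = 2282.6 kPa.

q_ult ≈ 2280 kPa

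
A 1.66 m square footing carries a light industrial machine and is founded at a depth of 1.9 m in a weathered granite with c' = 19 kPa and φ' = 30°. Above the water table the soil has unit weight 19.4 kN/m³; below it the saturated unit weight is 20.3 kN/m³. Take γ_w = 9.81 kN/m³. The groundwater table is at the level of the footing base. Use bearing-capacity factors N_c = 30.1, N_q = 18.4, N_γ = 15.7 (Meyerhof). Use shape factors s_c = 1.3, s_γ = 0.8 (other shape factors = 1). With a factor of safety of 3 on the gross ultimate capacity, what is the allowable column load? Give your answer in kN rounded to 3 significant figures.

q = γ·D_f = 19.4 × 1.9 = 36.86 kPa.
For the ½γBN_γ term take γ' = 20.3 − 9.81 = 10.49 kN/m³ (soil below base is submerged).
c·N_c·s_c = 19 × 30.1 × 1.3 = 743.47 kPa
q·N_q = 36.86 × 18.4 = 678.22 kPa
0.5·γ·B·N_γ·s_γ = 0.5 × 10.49 × 1.66 × 15.7 × 0.8 = 109.36 kPa
q_ult = 743.47 + 678.22 + 109.36 = 1531.1 kPa.
Gross allowable pressure q_all = 1531.1 / 3 = 510.35 kPa.
Footing area = 2.7556 m², so allowable column load = 510.35 × 2.7556 = 1406.3 kN.

P_all ≈ 1410 kN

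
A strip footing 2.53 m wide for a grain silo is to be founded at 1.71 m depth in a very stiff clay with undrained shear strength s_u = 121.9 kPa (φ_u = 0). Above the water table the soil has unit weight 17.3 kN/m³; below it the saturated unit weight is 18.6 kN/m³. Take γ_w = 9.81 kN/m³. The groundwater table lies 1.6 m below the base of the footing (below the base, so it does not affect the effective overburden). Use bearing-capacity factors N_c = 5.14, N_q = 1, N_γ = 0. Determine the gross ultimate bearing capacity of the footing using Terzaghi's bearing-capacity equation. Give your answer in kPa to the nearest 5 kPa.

q = γ·D_f = 17.3 × 1.71 = 29.583 kPa.
c·N_c = 121.9 × 5.14 = 626.57 kPa
q·N_q = 29.583 × 1 = 29.583 kPa
q_ult = 626.57 + 29.583 = 656.15 kPa.

q_ult ≈ 655 kPa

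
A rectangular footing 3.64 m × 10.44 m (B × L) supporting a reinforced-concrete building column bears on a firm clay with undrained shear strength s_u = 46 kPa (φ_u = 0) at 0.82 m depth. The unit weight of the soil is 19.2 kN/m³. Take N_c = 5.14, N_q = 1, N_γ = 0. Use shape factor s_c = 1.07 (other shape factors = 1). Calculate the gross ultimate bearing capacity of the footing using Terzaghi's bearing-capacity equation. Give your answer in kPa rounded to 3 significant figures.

q_ult ≈ 269 kPa

Overburden at base level: q = 19.2 × 0.82 = 15.744 kPa.
Cohesion term c·N_c·s_c = 46 × 5.14 × 1.07 = 252.99 kPa; surcharge term q·N_q = 15.744 × 1 = 15.744 kPa.
q_ult = 252.99 + 15.744 = 268.73 kPa.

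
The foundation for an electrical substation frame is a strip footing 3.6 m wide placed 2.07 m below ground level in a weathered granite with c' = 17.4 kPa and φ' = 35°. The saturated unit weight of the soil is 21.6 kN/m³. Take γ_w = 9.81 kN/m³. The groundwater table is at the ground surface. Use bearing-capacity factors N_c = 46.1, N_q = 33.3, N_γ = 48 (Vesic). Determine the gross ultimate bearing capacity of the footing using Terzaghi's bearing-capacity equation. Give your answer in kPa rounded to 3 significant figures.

q_ult ≈ 2630 kPa

With the water table at the surface the whole profile is submerged: γ' = 21.6 − 9.81 = 11.79 kN/m³, so q = γ'·D_f = 24.405 kPa; the same γ' applies in the ½γBN_γ term.
q_ult = c·N_c + q·N_q + 0.5·γ·B·N_γ
     = 17.4 × 46.1 + 24.405 × 33.3 + 0.5 × 11.79 × 3.6 × 48
     = 802.14 + 812.7 + 1018.7 = 2633.5 kPa.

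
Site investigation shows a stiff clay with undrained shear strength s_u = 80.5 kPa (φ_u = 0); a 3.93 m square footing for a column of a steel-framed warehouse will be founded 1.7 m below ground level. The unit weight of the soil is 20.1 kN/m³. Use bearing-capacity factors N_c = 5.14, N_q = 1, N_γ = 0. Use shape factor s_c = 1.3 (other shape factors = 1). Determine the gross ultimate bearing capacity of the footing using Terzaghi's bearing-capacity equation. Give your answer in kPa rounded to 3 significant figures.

Effective surcharge at the founding depth q = γ·D_f = 20.1 × 1.7 = 34.17 kPa.
q_ult = c·N_c·s_c + q·N_q
     = 80.5 × 5.14 × 1.3 + 34.17 × 1
     = 537.9 + 34.17 = 572.07 kPa.

q_ult ≈ 572 kPa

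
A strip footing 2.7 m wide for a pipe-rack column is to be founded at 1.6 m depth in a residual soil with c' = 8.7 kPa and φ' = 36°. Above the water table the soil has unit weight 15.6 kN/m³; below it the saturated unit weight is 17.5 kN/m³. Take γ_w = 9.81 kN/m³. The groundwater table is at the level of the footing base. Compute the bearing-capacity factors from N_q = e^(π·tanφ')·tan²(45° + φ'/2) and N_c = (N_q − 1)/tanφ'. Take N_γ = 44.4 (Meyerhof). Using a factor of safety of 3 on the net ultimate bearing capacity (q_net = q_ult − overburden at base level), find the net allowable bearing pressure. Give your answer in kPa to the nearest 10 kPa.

q_all(net) ≈ 610 kPa

N_q = e^(π·tan36°)·tan²(63°) = 37.75; N_c = (N_q − 1)/tanφ' = 50.59.
Effective surcharge at the founding depth q = γ·D_f = 15.6 × 1.6 = 24.96 kPa.
The water table coincides with the base, so in the self-weight term γ → γ' = 7.69 kN/m³.
q_ult = c·N_c + q·N_q + 0.5·γ·B·N_γ
     = 8.7 × 50.585 + 24.96 × 37.752 + 0.5 × 7.69 × 2.7 × 44.4
     = 440.09 + 942.3 + 460.94 = 1843.3 kPa.
q_net = 1843.3 − 24.96 = 1818.4 kPa.
q_all(net) = 1818.4 / 3 = 606.12 kPa.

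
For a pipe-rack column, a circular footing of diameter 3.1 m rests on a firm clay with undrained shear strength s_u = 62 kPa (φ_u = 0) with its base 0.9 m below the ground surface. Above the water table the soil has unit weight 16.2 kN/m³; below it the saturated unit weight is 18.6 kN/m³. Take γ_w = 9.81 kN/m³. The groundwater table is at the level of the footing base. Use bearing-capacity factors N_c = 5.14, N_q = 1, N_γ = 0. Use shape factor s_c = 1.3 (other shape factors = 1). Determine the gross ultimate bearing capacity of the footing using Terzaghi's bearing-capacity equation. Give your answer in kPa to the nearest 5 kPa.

q_ult ≈ 430 kPa

Effective surcharge at the founding depth q = γ·D_f = 16.2 × 0.9 = 14.58 kPa.
q_ult = c·N_c·s_c + q·N_q
     = 62 × 5.14 × 1.3 + 14.58 × 1
     = 414.28 + 14.58 = 428.86 kPa.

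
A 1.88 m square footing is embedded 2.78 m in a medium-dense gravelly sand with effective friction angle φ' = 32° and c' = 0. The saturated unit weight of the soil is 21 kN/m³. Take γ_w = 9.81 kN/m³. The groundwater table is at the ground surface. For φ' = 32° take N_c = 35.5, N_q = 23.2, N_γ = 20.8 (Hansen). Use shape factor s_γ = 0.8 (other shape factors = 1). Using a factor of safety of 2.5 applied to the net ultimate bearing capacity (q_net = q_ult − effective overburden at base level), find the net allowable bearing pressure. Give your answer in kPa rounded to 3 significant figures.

Water table at ground surface, so effective unit weight γ' = 21 − 9.81 = 11.19 kN/m³ is used throughout; overburden q = 11.19 × 2.78 = 31.108 kPa; the same γ' applies in the ½γBN_γ term.
Surcharge term q·N_q = 31.108 × 23.2 = 721.71 kPa; self-weight term 0.5·γ·B·N_γ·s_γ = 0.5 × 11.19 × 1.88 × 20.8 × 0.8 = 175.03 kPa.
q_ult = 721.71 + 175.03 = 896.74 kPa.
Net ultimate: q_net = 896.74 − 31.108 = 865.63 kPa.
q_all(net) = 865.63 / 2.5 = 346.25 kPa.

q_all(net) ≈ 346 kPa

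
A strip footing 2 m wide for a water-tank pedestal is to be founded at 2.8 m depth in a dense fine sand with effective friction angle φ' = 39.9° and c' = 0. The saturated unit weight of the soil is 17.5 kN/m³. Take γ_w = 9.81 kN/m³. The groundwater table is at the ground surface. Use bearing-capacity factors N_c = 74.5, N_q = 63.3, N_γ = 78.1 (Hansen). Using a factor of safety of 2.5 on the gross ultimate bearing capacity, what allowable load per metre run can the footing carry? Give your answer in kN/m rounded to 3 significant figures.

≈ 1570 kN/m

Water table at ground surface, so effective unit weight γ' = 17.5 − 9.81 = 7.69 kN/m³ is used throughout; overburden q = 7.69 × 2.8 = 21.532 kPa; the same γ' applies in the ½γBN_γ term.
Surcharge term q·N_q = 21.532 × 63.3 = 1363 kPa; self-weight term 0.5·γ·B·N_γ = 0.5 × 7.69 × 2 × 78.1 = 600.59 kPa.
q_ult = 1363 + 600.59 = 1963.6 kPa.
Gross allowable pressure q_all = 1963.6 / 2.5 = 785.43 kPa.
Allowable wall load = q_all × B = 785.43 × 2 = 1570.9 kN per metre run.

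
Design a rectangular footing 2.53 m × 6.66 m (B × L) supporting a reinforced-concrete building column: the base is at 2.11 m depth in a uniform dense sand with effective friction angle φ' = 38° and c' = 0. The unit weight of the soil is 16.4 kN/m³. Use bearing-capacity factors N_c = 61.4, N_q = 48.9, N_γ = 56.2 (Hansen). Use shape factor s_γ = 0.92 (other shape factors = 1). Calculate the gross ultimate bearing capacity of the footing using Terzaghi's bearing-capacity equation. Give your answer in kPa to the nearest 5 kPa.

q = γ·D_f = 16.4 × 2.11 = 34.604 kPa.
q·N_q = 34.604 × 48.9 = 1692.1 kPa
0.5·γ·B·N_γ·s_γ = 0.5 × 16.4 × 2.53 × 56.2 × 0.92 = 1072.7 kPa
q_ult = 1692.1 + 1072.7 = 2764.8 kPa.

q_ult ≈ 2765 kPa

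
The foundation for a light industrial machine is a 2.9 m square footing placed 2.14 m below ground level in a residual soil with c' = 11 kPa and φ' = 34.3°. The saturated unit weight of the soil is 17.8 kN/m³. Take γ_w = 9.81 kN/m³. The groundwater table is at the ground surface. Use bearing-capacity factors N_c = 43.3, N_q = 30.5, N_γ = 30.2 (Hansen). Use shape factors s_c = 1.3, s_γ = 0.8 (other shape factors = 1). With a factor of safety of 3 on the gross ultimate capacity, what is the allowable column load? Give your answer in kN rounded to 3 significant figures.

γ' = 17.8 − 9.81 = 7.99 kN/m³ (submerged throughout). q = 7.99 × 2.14 = 17.099 kPa; the same γ' applies in the ½γBN_γ term.
c·N_c·s_c = 11 × 43.3 × 1.3 = 619.19 kPa
q·N_q = 17.099 × 30.5 = 521.51 kPa
0.5·γ·B·N_γ·s_γ = 0.5 × 7.99 × 2.9 × 30.2 × 0.8 = 279.91 kPa
q_ult = 619.19 + 521.51 + 279.91 = 1420.6 kPa.
Gross allowable pressure q_all = 1420.6 / 3 = 473.53 kPa.
Footing area = 8.41 m², so allowable column load = 473.53 × 8.41 = 3982.4 kN.

P_all ≈ 3980 kN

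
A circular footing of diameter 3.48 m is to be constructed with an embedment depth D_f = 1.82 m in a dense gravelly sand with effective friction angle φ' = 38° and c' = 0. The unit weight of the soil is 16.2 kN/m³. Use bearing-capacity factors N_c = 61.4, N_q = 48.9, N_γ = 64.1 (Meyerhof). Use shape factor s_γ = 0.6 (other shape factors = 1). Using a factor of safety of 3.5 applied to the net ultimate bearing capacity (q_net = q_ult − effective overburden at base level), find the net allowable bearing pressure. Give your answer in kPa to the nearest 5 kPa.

Effective surcharge at the founding depth q = γ·D_f = 16.2 × 1.82 = 29.484 kPa.
q_ult = q·N_q + 0.5·γ·B·N_γ·s_γ
     = 29.484 × 48.9 + 0.5 × 16.2 × 3.48 × 64.1 × 0.6
     = 1441.8 + 1084.1 = 2525.9 kPa.
Net ultimate: q_net = 2525.9 − 29.484 = 2496.4 kPa.
q_all(net) = 2496.4 / 3.5 = 713.26 kPa.

q_all(net) ≈ 715 kPa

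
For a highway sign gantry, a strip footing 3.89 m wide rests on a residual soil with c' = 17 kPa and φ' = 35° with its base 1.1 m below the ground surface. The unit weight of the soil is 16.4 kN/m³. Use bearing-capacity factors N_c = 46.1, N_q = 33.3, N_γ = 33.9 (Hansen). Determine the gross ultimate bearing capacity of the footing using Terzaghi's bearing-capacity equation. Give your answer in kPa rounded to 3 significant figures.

Overburden at base level: q = 16.4 × 1.1 = 18.04 kPa.
Cohesion term c·N_c = 17 × 46.1 = 783.7 kPa; surcharge term q·N_q = 18.04 × 33.3 = 600.73 kPa; self-weight term 0.5·γ·B·N_γ = 0.5 × 16.4 × 3.89 × 33.9 = 1081.3 kPa.
q_ult = 783.7 + 600.73 + 1081.3 = 2465.8 kPa.

q_ult ≈ 2470 kPa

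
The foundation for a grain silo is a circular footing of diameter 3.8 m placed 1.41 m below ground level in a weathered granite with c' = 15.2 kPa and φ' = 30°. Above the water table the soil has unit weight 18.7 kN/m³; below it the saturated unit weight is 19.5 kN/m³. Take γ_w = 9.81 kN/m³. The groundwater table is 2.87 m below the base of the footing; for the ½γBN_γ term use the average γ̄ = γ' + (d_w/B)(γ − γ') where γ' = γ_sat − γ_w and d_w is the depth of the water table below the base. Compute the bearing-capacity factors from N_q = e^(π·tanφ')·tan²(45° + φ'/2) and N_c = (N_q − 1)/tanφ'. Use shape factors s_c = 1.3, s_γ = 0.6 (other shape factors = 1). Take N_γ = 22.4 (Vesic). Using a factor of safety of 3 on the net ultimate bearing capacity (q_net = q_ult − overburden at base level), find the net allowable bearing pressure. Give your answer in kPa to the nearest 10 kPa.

N_q = e^(π·tan30°)·tan²(60°) = 18.4; N_c = (N_q − 1)/tanφ' = 30.14.
q = γ·D_f = 18.7 × 1.41 = 26.367 kPa.
γ' = 9.69 kN/m³; averaging over the depth B below the base, γ̄ = γ' + (d_w/B)(γ − γ') = 16.495 kN/m³.
c·N_c·s_c = 15.2 × 30.14 × 1.3 = 595.56 kPa
q·N_q = 26.367 × 18.401 = 485.18 kPa
0.5·γ·B·N_γ·s_γ = 0.5 × 16.495 × 3.8 × 22.4 × 0.6 = 421.21 kPa
q_ult = 595.56 + 485.18 + 421.21 = 1502 kPa.
q_net = 1502 − 26.367 = 1475.6 kPa.
q_all(net) = 1475.6 / 3 = 491.86 kPa.

q_all(net) ≈ 490 kPa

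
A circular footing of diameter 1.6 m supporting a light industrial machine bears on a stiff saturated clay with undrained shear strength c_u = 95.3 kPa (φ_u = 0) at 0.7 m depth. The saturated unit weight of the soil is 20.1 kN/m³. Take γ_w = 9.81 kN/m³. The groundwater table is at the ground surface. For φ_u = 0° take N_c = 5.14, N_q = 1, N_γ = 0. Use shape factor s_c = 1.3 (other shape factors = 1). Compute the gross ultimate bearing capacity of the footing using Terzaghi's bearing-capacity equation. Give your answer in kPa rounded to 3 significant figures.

With the water table at the surface the whole profile is submerged: γ' = 20.1 − 9.81 = 10.29 kN/m³, so q = γ'·D_f = 7.203 kPa.
q_ult = c·N_c·s_c + q·N_q
     = 95.3 × 5.14 × 1.3 + 7.203 × 1
     = 636.79 + 7.203 = 644 kPa.

q_ult ≈ 644 kPa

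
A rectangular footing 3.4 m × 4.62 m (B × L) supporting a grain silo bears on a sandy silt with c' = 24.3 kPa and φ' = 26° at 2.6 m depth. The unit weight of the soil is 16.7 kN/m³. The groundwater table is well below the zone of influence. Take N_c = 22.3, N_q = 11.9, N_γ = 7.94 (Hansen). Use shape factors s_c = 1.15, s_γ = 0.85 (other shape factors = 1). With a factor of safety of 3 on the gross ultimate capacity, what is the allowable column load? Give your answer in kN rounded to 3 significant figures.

Overburden at base level: q = 16.7 × 2.6 = 43.42 kPa.
Cohesion term c·N_c·s_c = 24.3 × 22.3 × 1.15 = 623.17 kPa; surcharge term q·N_q = 43.42 × 11.9 = 516.7 kPa; self-weight term 0.5·γ·B·N_γ·s_γ = 0.5 × 16.7 × 3.4 × 7.94 × 0.85 = 191.6 kPa.
q_ult = 623.17 + 516.7 + 191.6 = 1331.5 kPa.
Gross allowable pressure q_all = 1331.5 / 3 = 443.83 kPa.
Footing area = 15.708 m², so allowable column load = 443.83 × 15.708 = 6971.6 kN.

P_all ≈ 6970 kN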